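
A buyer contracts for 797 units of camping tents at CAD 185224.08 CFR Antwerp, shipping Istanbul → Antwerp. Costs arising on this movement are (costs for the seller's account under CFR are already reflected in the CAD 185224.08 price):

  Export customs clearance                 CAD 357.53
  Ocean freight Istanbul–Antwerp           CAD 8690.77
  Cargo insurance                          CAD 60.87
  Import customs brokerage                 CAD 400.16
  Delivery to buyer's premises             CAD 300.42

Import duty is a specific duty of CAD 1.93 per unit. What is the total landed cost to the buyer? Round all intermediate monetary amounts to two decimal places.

CFR: the seller pays costs through ocean freight to the destination port, but not insurance.
Already in the invoice (seller's account under CFR): export clearance, freight — exclude.
CIF value = CFR price + insurance = 185224.08 + 60.87 = 185284.95
Import duty = 797 × 1.93 = 1538.21
Buyer bears: insurance 60.87 + brokerage 400.16 + delivery 300.42 + duty 1538.21 = 2299.66
Landed cost = invoice 185224.08 + 2299.66 = 187523.74

Total landed cost: CAD 187523.74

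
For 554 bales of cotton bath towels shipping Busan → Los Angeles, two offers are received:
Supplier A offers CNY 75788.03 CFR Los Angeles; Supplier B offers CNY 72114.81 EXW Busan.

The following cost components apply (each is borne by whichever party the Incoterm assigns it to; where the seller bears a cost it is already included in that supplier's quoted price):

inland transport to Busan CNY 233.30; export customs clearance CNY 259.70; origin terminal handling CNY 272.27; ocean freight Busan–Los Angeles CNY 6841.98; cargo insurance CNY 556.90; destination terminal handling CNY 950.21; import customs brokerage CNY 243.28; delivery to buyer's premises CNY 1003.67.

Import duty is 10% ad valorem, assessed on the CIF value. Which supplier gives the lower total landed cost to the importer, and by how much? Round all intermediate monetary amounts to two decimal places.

Supplier A is cheaper by CNY 4327.44

Supplier A (CFR):
CIF value = CFR price + insurance = 75788.03 + 556.90 = 76344.93
Import duty = 76344.93 × 10% = 7634.49
Buyer bears (A): 556.90 + 950.21 + 243.28 + 1003.67 = 2754.06
Landed cost (A) = invoice 75788.03 + 2754.06 + duty 7634.49 = 86176.58
Supplier B (EXW):
CIF value = EXW price + inland to port + export clearance + origin terminal + freight + insurance = 72114.81 + 233.30 + 259.70 + 272.27 + 6841.98 + 556.90 = 80278.96
Import duty = 80278.96 × 10% = 8027.90
Buyer bears (B): 233.30 + 259.70 + 272.27 + 6841.98 + 556.90 + 950.21 + 243.28 + 1003.67 = 10361.31
Landed cost (B) = invoice 72114.81 + 10361.31 + duty 8027.90 = 90504.02
Difference = |86176.58 − 90504.02| = 4327.44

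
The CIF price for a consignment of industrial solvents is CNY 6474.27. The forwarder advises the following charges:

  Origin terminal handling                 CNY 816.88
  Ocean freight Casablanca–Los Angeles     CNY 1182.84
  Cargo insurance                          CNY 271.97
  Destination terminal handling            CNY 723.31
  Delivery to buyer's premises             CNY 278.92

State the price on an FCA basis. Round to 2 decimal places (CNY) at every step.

FCA price: CNY 4202.58

Not relevant to the conversion: destination terminal, delivery — on the buyer under both terms; not part of either seller's price.
From CIF to FCA, the seller no longer bears: origin terminal, freight, insurance.
FCA price = 6474.27 − 816.88 − 1182.84 − 271.97 = 4202.58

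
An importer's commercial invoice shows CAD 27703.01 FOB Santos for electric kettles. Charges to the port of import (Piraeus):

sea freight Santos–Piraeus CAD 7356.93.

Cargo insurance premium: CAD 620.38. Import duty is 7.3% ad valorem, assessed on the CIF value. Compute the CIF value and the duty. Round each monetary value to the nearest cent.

CIF = FOB price + freight + insurance
CIF = 27703.01 + 7356.93 + 620.38 = 35680.32
Import duty = 35680.32 × 7.3% = 2604.66

CIF value: CAD 35680.32; import duty: CAD 2604.66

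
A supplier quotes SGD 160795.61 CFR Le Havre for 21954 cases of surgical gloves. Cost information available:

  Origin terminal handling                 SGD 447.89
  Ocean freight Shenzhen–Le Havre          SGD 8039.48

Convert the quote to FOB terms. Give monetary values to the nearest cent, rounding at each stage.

FOB price: SGD 152756.13

Not relevant to the conversion: origin terminal — on the seller under both CFR and FOB; already in the CFR price and stays in the FOB price.
From CFR to FOB, the seller no longer bears: freight.
FOB price = 160795.61 − 8039.48 = 152756.13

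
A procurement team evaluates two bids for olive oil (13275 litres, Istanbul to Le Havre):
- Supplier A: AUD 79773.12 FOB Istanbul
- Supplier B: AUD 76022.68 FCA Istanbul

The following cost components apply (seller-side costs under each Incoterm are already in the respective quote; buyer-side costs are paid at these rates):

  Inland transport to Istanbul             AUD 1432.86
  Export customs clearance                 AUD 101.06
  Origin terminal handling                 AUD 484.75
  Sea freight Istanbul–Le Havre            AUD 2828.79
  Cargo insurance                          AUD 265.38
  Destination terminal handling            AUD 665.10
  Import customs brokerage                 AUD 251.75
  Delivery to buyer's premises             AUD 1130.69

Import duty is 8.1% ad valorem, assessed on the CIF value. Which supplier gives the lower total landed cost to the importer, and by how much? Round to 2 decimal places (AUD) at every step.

Supplier A (FOB):
CIF value = FOB price + freight + insurance = 79773.12 + 2828.79 + 265.38 = 82867.29
Import duty = 82867.29 × 8.1% = 6712.25
Buyer bears (A): 2828.79 + 265.38 + 665.10 + 251.75 + 1130.69 = 5141.71
Landed cost (A) = invoice 79773.12 + 5141.71 + duty 6712.25 = 91627.08
Supplier B (FCA):
CIF value = FCA price + origin terminal + freight + insurance = 76022.68 + 484.75 + 2828.79 + 265.38 = 79601.60
Import duty = 79601.60 × 8.1% = 6447.73
Buyer bears (B): 484.75 + 2828.79 + 265.38 + 665.10 + 251.75 + 1130.69 = 5626.46
Landed cost (B) = invoice 76022.68 + 5626.46 + duty 6447.73 = 88096.87
Difference = |91627.08 − 88096.87| = 3530.21

Supplier B is cheaper by AUD 3530.21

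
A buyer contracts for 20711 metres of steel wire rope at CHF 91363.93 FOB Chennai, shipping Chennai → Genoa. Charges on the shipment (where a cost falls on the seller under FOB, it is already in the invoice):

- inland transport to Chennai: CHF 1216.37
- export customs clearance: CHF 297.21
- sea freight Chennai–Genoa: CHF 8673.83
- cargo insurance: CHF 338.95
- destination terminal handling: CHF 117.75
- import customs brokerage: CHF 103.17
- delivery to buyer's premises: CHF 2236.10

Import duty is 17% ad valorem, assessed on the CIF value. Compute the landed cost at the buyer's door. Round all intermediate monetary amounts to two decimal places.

FOB: the seller bears costs until goods are on board at the origin port; the buyer bears freight, insurance and all costs thereafter.
Already in the invoice (seller's account under FOB): inland to port, export clearance — exclude.
CIF value = FOB price + freight + insurance = 91363.93 + 8673.83 + 338.95 = 100376.71
Import duty = 100376.71 × 17% = 17064.04
Buyer bears: freight 8673.83 + insurance 338.95 + destination terminal 117.75 + brokerage 103.17 + delivery 2236.10 + duty 17064.04 = 28533.84
Landed cost = invoice 91363.93 + 28533.84 = 119897.77

Total landed cost: CHF 119897.77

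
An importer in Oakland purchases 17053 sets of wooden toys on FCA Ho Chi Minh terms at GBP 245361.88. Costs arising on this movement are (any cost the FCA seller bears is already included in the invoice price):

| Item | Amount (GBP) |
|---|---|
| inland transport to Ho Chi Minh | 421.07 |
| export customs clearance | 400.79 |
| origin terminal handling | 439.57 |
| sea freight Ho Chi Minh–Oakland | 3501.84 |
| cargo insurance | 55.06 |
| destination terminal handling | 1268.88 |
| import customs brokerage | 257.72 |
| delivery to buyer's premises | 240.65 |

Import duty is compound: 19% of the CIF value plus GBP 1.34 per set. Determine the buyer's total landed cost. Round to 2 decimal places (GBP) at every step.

FCA: the seller delivers export-cleared goods to the carrier; the buyer bears costs from that point.
Already in the invoice (seller's account under FCA): inland to port, export clearance — exclude.
CIF value = FCA price + origin terminal + freight + insurance = 245361.88 + 439.57 + 3501.84 + 55.06 = 249358.35
Ad valorem component: 249358.35 × 19% = 47378.09
Specific component: 17053 × 1.34 = 22851.02
Import duty = 47378.09 + 22851.02 = 70229.11
Buyer bears: origin terminal 439.57 + freight 3501.84 + insurance 55.06 + destination terminal 1268.88 + brokerage 257.72 + delivery 240.65 + duty 70229.11 = 75992.83
Landed cost = invoice 245361.88 + 75992.83 = 321354.71

Total landed cost: GBP 321354.71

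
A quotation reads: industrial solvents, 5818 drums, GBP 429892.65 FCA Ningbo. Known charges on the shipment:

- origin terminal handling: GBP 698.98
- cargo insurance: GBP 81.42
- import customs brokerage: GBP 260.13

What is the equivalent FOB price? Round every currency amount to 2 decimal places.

Not relevant to the conversion: insurance, brokerage — on the buyer under both terms; not part of either seller's price.
From FCA to FOB, the seller additionally bears: origin terminal.
FOB price = 429892.65 + 698.98 = 430591.63

FOB price: GBP 430591.63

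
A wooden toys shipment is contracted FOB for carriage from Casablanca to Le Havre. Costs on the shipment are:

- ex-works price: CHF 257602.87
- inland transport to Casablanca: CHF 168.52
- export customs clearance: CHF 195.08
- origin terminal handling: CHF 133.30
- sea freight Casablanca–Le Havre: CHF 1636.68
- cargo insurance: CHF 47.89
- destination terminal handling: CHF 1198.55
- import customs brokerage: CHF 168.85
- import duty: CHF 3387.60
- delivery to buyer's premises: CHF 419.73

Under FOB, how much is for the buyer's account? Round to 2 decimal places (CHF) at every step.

FOB: the seller bears costs until goods are on board at the origin port; the buyer bears freight, insurance and all costs thereafter.
Seller's account: goods 257602.87 + inland to port 168.52 + export clearance 195.08 + origin terminal 133.30 = 258099.77
Buyer's account: freight 1636.68 + insurance 47.89 + destination terminal 1198.55 + brokerage 168.85 + duty 3387.60 + delivery 419.73 = 6859.30

Buyer's account: CHF 6859.30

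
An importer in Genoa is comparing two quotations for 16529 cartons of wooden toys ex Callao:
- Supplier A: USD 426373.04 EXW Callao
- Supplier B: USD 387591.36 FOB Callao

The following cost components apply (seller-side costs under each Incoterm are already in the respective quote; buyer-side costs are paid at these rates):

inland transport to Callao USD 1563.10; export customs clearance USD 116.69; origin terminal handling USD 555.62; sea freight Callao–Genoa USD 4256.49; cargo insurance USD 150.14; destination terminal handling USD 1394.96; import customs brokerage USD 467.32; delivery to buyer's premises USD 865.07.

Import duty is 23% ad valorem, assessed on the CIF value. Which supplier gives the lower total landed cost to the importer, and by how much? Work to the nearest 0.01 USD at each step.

Supplier B is cheaper by USD 50451.02

Supplier A (EXW):
CIF value = EXW price + inland to port + export clearance + origin terminal + freight + insurance = 426373.04 + 1563.10 + 116.69 + 555.62 + 4256.49 + 150.14 = 433015.08
Import duty = 433015.08 × 23% = 99593.47
Buyer bears (A): 1563.10 + 116.69 + 555.62 + 4256.49 + 150.14 + 1394.96 + 467.32 + 865.07 = 9369.39
Landed cost (A) = invoice 426373.04 + 9369.39 + duty 99593.47 = 535335.90
Supplier B (FOB):
CIF value = FOB price + freight + insurance = 387591.36 + 4256.49 + 150.14 = 391997.99
Import duty = 391997.99 × 23% = 90159.54
Buyer bears (B): 4256.49 + 150.14 + 1394.96 + 467.32 + 865.07 = 7133.98
Landed cost (B) = invoice 387591.36 + 7133.98 + duty 90159.54 = 484884.88
Difference = |535335.90 − 484884.88| = 50451.02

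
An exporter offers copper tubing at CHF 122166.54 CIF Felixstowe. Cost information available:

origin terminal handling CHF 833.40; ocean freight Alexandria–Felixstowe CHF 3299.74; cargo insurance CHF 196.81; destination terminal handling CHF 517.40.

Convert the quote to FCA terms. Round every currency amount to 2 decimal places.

Not relevant to the conversion: destination terminal — on the buyer under both terms; not part of either seller's price.
From CIF to FCA, the seller no longer bears: origin terminal, freight, insurance.
FCA price = 122166.54 − 833.40 − 3299.74 − 196.81 = 117836.59

FCA price: CHF 117836.59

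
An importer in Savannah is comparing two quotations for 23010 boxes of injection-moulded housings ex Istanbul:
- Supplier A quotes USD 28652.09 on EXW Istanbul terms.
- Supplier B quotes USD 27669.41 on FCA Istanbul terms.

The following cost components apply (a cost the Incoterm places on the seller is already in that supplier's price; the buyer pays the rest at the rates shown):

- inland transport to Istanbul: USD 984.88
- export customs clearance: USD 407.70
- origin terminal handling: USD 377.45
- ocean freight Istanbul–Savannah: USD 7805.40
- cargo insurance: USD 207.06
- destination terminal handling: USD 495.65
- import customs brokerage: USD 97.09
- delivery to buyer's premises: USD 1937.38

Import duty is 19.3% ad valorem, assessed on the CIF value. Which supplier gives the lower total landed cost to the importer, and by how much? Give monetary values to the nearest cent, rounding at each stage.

Supplier A (EXW):
CIF value = EXW price + inland to port + export clearance + origin terminal + freight + insurance = 28652.09 + 984.88 + 407.70 + 377.45 + 7805.40 + 207.06 = 38434.58
Import duty = 38434.58 × 19.3% = 7417.87
Buyer bears (A): 984.88 + 407.70 + 377.45 + 7805.40 + 207.06 + 495.65 + 97.09 + 1937.38 = 12312.61
Landed cost (A) = invoice 28652.09 + 12312.61 + duty 7417.87 = 48382.57
Supplier B (FCA):
CIF value = FCA price + origin terminal + freight + insurance = 27669.41 + 377.45 + 7805.40 + 207.06 = 36059.32
Import duty = 36059.32 × 19.3% = 6959.45
Buyer bears (B): 377.45 + 7805.40 + 207.06 + 495.65 + 97.09 + 1937.38 = 10920.03
Landed cost (B) = invoice 27669.41 + 10920.03 + duty 6959.45 = 45548.89
Difference = |48382.57 − 45548.89| = 2833.68

Supplier B is cheaper by USD 2833.68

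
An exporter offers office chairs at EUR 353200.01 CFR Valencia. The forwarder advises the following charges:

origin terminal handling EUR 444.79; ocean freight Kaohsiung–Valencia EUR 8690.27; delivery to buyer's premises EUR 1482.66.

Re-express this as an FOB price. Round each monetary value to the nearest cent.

Not relevant to the conversion: origin terminal — on the seller under both CFR and FOB; already in the CFR price and stays in the FOB price. delivery — on the buyer under both terms; not part of either seller's price.
From CFR to FOB, the seller no longer bears: freight.
FOB price = 353200.01 − 8690.27 = 344509.74

FOB price: EUR 344509.74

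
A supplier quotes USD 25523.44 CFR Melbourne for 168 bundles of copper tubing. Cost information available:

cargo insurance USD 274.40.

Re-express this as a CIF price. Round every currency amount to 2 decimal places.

From CFR to CIF, the seller additionally bears: insurance.
CIF price = 25523.44 + 274.40 = 25797.84

CIF price: USD 25797.84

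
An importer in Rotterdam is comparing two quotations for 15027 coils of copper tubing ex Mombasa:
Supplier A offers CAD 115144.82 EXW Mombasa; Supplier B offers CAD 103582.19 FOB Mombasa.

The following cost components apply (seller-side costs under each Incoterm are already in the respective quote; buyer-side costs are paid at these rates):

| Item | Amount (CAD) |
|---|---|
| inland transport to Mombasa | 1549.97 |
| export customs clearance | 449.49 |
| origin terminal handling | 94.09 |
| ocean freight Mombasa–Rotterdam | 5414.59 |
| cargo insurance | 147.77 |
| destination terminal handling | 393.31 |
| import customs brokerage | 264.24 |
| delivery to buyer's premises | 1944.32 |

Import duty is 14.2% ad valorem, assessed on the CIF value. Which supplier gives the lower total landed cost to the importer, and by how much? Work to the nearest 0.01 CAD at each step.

Supplier B is cheaper by CAD 15595.35

Supplier A (EXW):
CIF value = EXW price + inland to port + export clearance + origin terminal + freight + insurance = 115144.82 + 1549.97 + 449.49 + 94.09 + 5414.59 + 147.77 = 122800.73
Import duty = 122800.73 × 14.2% = 17437.70
Buyer bears (A): 1549.97 + 449.49 + 94.09 + 5414.59 + 147.77 + 393.31 + 264.24 + 1944.32 = 10257.78
Landed cost (A) = invoice 115144.82 + 10257.78 + duty 17437.70 = 142840.30
Supplier B (FOB):
CIF value = FOB price + freight + insurance = 103582.19 + 5414.59 + 147.77 = 109144.55
Import duty = 109144.55 × 14.2% = 15498.53
Buyer bears (B): 5414.59 + 147.77 + 393.31 + 264.24 + 1944.32 = 8164.23
Landed cost (B) = invoice 103582.19 + 8164.23 + duty 15498.53 = 127244.95
Difference = |142840.30 − 127244.95| = 15595.35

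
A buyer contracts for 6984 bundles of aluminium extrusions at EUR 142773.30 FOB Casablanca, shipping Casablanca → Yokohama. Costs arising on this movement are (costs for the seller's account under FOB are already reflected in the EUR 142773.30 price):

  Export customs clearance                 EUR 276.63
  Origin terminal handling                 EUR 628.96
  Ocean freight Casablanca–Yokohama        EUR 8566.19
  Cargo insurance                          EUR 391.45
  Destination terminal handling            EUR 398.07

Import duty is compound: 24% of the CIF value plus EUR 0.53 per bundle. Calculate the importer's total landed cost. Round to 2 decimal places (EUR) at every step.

FOB: the seller bears costs until goods are on board at the origin port; the buyer bears freight, insurance and all costs thereafter.
Already in the invoice (seller's account under FOB): export clearance, origin terminal — exclude.
CIF value = FOB price + freight + insurance = 142773.30 + 8566.19 + 391.45 = 151730.94
Ad valorem component: 151730.94 × 24% = 36415.43
Specific component: 6984 × 0.53 = 3701.52
Import duty = 36415.43 + 3701.52 = 40116.95
Buyer bears: freight 8566.19 + insurance 391.45 + destination terminal 398.07 + duty 40116.95 = 49472.66
Landed cost = invoice 142773.30 + 49472.66 = 192245.96

Total landed cost: EUR 192245.96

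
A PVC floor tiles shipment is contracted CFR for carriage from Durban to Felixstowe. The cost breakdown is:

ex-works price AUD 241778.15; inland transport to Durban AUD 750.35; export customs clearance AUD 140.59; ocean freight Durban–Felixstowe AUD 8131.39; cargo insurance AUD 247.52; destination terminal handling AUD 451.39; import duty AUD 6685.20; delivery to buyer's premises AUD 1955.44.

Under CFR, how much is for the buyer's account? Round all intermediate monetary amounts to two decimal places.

CFR: the seller pays costs through ocean freight to the destination port, but not insurance.
Seller's account: goods 241778.15 + inland to port 750.35 + export clearance 140.59 + freight 8131.39 = 250800.48
Buyer's account: insurance 247.52 + destination terminal 451.39 + duty 6685.20 + delivery 1955.44 = 9339.55

Buyer's account: AUD 9339.55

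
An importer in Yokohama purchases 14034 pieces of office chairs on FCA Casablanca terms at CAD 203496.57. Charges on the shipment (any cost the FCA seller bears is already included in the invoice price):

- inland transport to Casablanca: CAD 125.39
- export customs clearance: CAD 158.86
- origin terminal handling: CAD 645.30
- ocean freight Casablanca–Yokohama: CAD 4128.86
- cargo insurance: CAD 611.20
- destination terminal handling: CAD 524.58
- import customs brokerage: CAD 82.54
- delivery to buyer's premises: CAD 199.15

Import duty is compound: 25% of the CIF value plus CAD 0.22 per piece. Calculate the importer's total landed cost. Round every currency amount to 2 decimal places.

Total landed cost: CAD 264996.16

FCA: the seller delivers export-cleared goods to the carrier; the buyer bears costs from that point.
Already in the invoice (seller's account under FCA): inland to port, export clearance — exclude.
CIF value = FCA price + origin terminal + freight + insurance = 203496.57 + 645.30 + 4128.86 + 611.20 = 208881.93
Ad valorem component: 208881.93 × 25% = 52220.48
Specific component: 14034 × 0.22 = 3087.48
Import duty = 52220.48 + 3087.48 = 55307.96
Buyer bears: origin terminal 645.30 + freight 4128.86 + insurance 611.20 + destination terminal 524.58 + brokerage 82.54 + delivery 199.15 + duty 55307.96 = 61499.59
Landed cost = invoice 203496.57 + 61499.59 = 264996.16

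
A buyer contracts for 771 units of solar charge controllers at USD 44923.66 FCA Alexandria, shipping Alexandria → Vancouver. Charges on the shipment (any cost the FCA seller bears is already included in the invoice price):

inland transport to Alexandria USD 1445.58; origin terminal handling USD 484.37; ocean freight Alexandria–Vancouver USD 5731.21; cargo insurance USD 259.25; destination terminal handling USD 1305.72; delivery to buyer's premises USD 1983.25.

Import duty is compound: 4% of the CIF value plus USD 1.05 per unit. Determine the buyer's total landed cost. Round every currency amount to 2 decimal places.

FCA: the seller delivers export-cleared goods to the carrier; the buyer bears costs from that point.
Already in the invoice (seller's account under FCA): inland to port — exclude.
CIF value = FCA price + origin terminal + freight + insurance = 44923.66 + 484.37 + 5731.21 + 259.25 = 51398.49
Ad valorem component: 51398.49 × 4% = 2055.94
Specific component: 771 × 1.05 = 809.55
Import duty = 2055.94 + 809.55 = 2865.49
Buyer bears: origin terminal 484.37 + freight 5731.21 + insurance 259.25 + destination terminal 1305.72 + delivery 1983.25 + duty 2865.49 = 12629.29
Landed cost = invoice 44923.66 + 12629.29 = 57552.95

Total landed cost: USD 57552.95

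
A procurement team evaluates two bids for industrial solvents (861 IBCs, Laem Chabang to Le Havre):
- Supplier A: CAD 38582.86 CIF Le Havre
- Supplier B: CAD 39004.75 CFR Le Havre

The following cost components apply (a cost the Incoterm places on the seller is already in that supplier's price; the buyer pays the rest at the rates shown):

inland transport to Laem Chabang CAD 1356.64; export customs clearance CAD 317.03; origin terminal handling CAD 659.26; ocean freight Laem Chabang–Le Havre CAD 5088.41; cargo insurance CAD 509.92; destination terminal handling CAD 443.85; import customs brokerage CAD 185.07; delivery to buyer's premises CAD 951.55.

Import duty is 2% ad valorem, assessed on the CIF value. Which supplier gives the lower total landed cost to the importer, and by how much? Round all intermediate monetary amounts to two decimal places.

Supplier A (CIF):
The CIF price already equals the CIF value: 38582.86
Import duty = 38582.86 × 2% = 771.66
Buyer bears (A): 443.85 + 185.07 + 951.55 = 1580.47
Landed cost (A) = invoice 38582.86 + 1580.47 + duty 771.66 = 40934.99
Supplier B (CFR):
CIF value = CFR price + insurance = 39004.75 + 509.92 = 39514.67
Import duty = 39514.67 × 2% = 790.29
Buyer bears (B): 509.92 + 443.85 + 185.07 + 951.55 = 2090.39
Landed cost (B) = invoice 39004.75 + 2090.39 + duty 790.29 = 41885.43
Difference = |40934.99 − 41885.43| = 950.44

Supplier A is cheaper by CAD 950.44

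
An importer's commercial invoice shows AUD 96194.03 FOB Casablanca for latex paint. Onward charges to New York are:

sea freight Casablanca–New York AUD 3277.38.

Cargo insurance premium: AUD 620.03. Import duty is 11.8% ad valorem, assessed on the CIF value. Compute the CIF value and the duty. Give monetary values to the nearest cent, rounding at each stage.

CIF value: AUD 100091.44; import duty: AUD 11810.79

CIF = FOB price + freight + insurance
CIF = 96194.03 + 3277.38 + 620.03 = 100091.44
Import duty = 100091.44 × 11.8% = 11810.79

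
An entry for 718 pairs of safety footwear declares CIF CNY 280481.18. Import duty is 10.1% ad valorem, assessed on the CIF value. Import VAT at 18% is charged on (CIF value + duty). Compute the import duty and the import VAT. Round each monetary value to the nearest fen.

Import duty: CNY 28328.60; import VAT: CNY 55585.76

Import duty = 280481.18 × 10.1% = 28328.60
VAT base = CIF + duty = 280481.18 + 28328.60 = 308809.78
Import VAT = 308809.78 × 18% = 55585.76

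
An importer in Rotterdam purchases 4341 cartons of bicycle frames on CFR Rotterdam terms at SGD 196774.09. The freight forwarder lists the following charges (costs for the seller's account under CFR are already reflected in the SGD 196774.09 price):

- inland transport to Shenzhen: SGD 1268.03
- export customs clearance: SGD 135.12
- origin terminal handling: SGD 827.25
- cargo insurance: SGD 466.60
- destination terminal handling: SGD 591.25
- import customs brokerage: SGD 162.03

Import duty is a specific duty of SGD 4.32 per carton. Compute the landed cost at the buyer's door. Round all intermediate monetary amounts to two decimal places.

CFR: the seller pays costs through ocean freight to the destination port, but not insurance.
Already in the invoice (seller's account under CFR): inland to port, export clearance, origin terminal — exclude.
CIF value = CFR price + insurance = 196774.09 + 466.60 = 197240.69
Import duty = 4341 × 4.32 = 18753.12
Buyer bears: insurance 466.60 + destination terminal 591.25 + brokerage 162.03 + duty 18753.12 = 19973.00
Landed cost = invoice 196774.09 + 19973.00 = 216747.09

Total landed cost: SGD 216747.09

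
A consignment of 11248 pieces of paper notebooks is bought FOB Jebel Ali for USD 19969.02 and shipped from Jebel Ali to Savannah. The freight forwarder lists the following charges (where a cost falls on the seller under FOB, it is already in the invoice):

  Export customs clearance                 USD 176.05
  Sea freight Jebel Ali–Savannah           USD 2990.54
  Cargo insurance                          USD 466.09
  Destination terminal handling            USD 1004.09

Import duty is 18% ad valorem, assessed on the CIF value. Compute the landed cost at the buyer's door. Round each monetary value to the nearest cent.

Total landed cost: USD 28646.36

FOB: the seller bears costs until goods are on board at the origin port; the buyer bears freight, insurance and all costs thereafter.
Already in the invoice (seller's account under FOB): export clearance — exclude.
CIF value = FOB price + freight + insurance = 19969.02 + 2990.54 + 466.09 = 23425.65
Import duty = 23425.65 × 18% = 4216.62
Buyer bears: freight 2990.54 + insurance 466.09 + destination terminal 1004.09 + duty 4216.62 = 8677.34
Landed cost = invoice 19969.02 + 8677.34 = 28646.36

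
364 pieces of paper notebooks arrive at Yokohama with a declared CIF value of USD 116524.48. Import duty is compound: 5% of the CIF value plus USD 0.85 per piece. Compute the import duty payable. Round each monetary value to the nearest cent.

Ad valorem component: 116524.48 × 5% = 5826.22
Specific component: 364 × 0.85 = 309.40
Import duty = 5826.22 + 309.40 = 6135.62

Import duty: USD 6135.62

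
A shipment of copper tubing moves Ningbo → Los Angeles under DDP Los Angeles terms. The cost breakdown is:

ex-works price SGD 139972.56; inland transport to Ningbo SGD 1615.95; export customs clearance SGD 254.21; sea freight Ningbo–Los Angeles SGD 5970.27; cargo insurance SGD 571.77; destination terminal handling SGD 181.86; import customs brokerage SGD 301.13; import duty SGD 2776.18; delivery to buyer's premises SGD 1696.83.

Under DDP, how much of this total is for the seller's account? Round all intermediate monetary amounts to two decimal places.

Seller's account: SGD 153340.76

DDP: the seller bears all costs including import duty.
Seller's account: goods 139972.56 + inland to port 1615.95 + export clearance 254.21 + freight 5970.27 + insurance 571.77 + destination terminal 181.86 + brokerage 301.13 + duty 2776.18 + delivery 1696.83 = 153340.76
Buyer's account: 0.00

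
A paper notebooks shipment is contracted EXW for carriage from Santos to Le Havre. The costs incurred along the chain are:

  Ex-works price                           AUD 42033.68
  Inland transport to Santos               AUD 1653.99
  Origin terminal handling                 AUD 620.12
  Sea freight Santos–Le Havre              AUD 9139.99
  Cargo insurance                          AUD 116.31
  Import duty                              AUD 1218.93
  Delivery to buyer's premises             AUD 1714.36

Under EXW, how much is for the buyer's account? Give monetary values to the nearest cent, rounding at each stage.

EXW: the seller makes goods available at their premises; the buyer bears all onward costs.
Seller's account: goods 42033.68 = 42033.68
Buyer's account: inland to port 1653.99 + origin terminal 620.12 + freight 9139.99 + insurance 116.31 + duty 1218.93 + delivery 1714.36 = 14463.70

Buyer's account: AUD 14463.70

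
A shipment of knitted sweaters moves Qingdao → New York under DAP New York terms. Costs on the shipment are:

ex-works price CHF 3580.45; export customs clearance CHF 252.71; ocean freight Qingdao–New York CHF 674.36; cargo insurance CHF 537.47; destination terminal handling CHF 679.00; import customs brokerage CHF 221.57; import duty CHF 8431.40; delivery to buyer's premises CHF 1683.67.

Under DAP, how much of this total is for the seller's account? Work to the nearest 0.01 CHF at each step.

Seller's account: CHF 7407.66

DAP: the seller bears all costs to the named destination except import duty and clearance.
Seller's account: goods 3580.45 + export clearance 252.71 + freight 674.36 + insurance 537.47 + destination terminal 679.00 + delivery 1683.67 = 7407.66
Buyer's account: brokerage 221.57 + duty 8431.40 = 8652.97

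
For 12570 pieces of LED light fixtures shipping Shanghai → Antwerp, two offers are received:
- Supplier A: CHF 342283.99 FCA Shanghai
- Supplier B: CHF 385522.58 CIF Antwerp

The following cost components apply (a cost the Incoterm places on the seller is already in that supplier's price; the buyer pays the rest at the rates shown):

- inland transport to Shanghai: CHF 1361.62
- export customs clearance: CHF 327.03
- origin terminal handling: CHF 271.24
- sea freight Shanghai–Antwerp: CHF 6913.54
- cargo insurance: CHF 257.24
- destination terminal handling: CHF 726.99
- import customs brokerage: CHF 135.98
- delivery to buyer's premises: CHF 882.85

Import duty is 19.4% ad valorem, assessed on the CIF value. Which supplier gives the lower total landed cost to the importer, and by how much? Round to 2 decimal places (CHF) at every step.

Supplier A is cheaper by CHF 42741.10

Supplier A (FCA):
CIF value = FCA price + origin terminal + freight + insurance = 342283.99 + 271.24 + 6913.54 + 257.24 = 349726.01
Import duty = 349726.01 × 19.4% = 67846.85
Buyer bears (A): 271.24 + 6913.54 + 257.24 + 726.99 + 135.98 + 882.85 = 9187.84
Landed cost (A) = invoice 342283.99 + 9187.84 + duty 67846.85 = 419318.68
Supplier B (CIF):
The CIF price already equals the CIF value: 385522.58
Import duty = 385522.58 × 19.4% = 74791.38
Buyer bears (B): 726.99 + 135.98 + 882.85 = 1745.82
Landed cost (B) = invoice 385522.58 + 1745.82 + duty 74791.38 = 462059.78
Difference = |419318.68 − 462059.78| = 42741.10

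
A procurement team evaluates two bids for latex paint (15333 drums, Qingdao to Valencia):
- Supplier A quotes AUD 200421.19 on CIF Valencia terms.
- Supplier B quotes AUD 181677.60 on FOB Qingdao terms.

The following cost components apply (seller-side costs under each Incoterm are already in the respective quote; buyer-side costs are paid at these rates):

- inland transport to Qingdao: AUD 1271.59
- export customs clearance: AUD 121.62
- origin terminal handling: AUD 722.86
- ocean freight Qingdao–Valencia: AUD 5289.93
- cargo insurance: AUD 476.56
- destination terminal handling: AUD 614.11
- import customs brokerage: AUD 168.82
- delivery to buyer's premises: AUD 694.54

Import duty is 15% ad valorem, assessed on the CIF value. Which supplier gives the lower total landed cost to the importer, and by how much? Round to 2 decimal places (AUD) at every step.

Supplier A (CIF):
The CIF price already equals the CIF value: 200421.19
Import duty = 200421.19 × 15% = 30063.18
Buyer bears (A): 614.11 + 168.82 + 694.54 = 1477.47
Landed cost (A) = invoice 200421.19 + 1477.47 + duty 30063.18 = 231961.84
Supplier B (FOB):
CIF value = FOB price + freight + insurance = 181677.60 + 5289.93 + 476.56 = 187444.09
Import duty = 187444.09 × 15% = 28116.61
Buyer bears (B): 5289.93 + 476.56 + 614.11 + 168.82 + 694.54 = 7243.96
Landed cost (B) = invoice 181677.60 + 7243.96 + duty 28116.61 = 217038.17
Difference = |231961.84 − 217038.17| = 14923.67

Supplier B is cheaper by AUD 14923.67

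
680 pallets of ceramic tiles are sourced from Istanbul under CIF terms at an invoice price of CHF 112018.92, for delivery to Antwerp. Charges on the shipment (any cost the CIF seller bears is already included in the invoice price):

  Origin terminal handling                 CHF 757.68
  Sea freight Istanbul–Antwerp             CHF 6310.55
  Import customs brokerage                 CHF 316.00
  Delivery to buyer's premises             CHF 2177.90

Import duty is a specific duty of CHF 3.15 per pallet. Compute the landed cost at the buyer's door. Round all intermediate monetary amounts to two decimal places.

CIF: the seller pays costs through ocean freight and marine insurance to the destination port.
Already in the invoice (seller's account under CIF): origin terminal, freight — exclude.
The CIF price already equals the CIF value: 112018.92
Import duty = 680 × 3.15 = 2142.00
Buyer bears: brokerage 316.00 + delivery 2177.90 + duty 2142.00 = 4635.90
Landed cost = invoice 112018.92 + 4635.90 = 116654.82

Total landed cost: CHF 116654.82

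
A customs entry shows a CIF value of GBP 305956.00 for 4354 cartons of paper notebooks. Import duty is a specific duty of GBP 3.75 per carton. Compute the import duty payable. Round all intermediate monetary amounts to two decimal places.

Import duty = 4354 × 3.75 = 16327.50

Import duty: GBP 16327.50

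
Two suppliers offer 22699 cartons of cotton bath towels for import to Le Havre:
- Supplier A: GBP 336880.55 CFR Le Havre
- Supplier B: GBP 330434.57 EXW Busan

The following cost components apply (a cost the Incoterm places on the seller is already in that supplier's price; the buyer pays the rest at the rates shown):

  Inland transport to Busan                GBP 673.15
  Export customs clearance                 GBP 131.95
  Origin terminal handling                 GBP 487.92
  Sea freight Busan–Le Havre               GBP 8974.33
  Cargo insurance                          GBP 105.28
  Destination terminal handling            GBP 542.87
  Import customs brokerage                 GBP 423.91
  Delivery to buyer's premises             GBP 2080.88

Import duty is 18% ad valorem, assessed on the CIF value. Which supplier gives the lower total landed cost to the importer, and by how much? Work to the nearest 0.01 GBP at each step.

Supplier A (CFR):
CIF value = CFR price + insurance = 336880.55 + 105.28 = 336985.83
Import duty = 336985.83 × 18% = 60657.45
Buyer bears (A): 105.28 + 542.87 + 423.91 + 2080.88 = 3152.94
Landed cost (A) = invoice 336880.55 + 3152.94 + duty 60657.45 = 400690.94
Supplier B (EXW):
CIF value = EXW price + inland to port + export clearance + origin terminal + freight + insurance = 330434.57 + 673.15 + 131.95 + 487.92 + 8974.33 + 105.28 = 340807.20
Import duty = 340807.20 × 18% = 61345.30
Buyer bears (B): 673.15 + 131.95 + 487.92 + 8974.33 + 105.28 + 542.87 + 423.91 + 2080.88 = 13420.29
Landed cost (B) = invoice 330434.57 + 13420.29 + duty 61345.30 = 405200.16
Difference = |400690.94 − 405200.16| = 4509.22

Supplier A is cheaper by GBP 4509.22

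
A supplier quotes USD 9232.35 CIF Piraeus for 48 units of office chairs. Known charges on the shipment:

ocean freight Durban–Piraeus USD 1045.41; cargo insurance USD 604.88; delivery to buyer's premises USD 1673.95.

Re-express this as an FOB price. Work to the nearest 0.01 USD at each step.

Not relevant to the conversion: delivery — on the buyer under both terms; not part of either seller's price.
From CIF to FOB, the seller no longer bears: freight, insurance.
FOB price = 9232.35 − 1045.41 − 604.88 = 7582.06

FOB price: USD 7582.06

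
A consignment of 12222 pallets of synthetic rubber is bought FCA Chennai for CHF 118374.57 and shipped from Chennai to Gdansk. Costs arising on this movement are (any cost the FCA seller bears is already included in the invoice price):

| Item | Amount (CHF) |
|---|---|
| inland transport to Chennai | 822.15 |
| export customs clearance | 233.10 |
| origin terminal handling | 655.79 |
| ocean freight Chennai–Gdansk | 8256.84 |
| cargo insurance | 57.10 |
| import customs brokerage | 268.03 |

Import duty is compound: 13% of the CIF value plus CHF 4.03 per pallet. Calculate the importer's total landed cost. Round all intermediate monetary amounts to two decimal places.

Total landed cost: CHF 193421.75

FCA: the seller delivers export-cleared goods to the carrier; the buyer bears costs from that point.
Already in the invoice (seller's account under FCA): inland to port, export clearance — exclude.
CIF value = FCA price + origin terminal + freight + insurance = 118374.57 + 655.79 + 8256.84 + 57.10 = 127344.30
Ad valorem component: 127344.30 × 13% = 16554.76
Specific component: 12222 × 4.03 = 49254.66
Import duty = 16554.76 + 49254.66 = 65809.42
Buyer bears: origin terminal 655.79 + freight 8256.84 + insurance 57.10 + brokerage 268.03 + duty 65809.42 = 75047.18
Landed cost = invoice 118374.57 + 75047.18 = 193421.75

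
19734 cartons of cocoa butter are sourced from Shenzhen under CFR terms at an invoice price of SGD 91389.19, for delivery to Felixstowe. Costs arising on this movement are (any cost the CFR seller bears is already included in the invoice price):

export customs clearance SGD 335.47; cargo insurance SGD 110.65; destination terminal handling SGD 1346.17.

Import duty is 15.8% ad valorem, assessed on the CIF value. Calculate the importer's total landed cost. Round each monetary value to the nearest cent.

CFR: the seller pays costs through ocean freight to the destination port, but not insurance.
Already in the invoice (seller's account under CFR): export clearance — exclude.
CIF value = CFR price + insurance = 91389.19 + 110.65 = 91499.84
Import duty = 91499.84 × 15.8% = 14456.97
Buyer bears: insurance 110.65 + destination terminal 1346.17 + duty 14456.97 = 15913.79
Landed cost = invoice 91389.19 + 15913.79 = 107302.98

Total landed cost: SGD 107302.98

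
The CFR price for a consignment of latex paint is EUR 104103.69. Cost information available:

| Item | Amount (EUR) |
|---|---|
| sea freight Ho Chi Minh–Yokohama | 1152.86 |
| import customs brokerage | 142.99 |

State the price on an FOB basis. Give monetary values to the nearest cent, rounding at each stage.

FOB price: EUR 102950.83

Not relevant to the conversion: brokerage — on the buyer under both terms; not part of either seller's price.
From CFR to FOB, the seller no longer bears: freight.
FOB price = 104103.69 − 1152.86 = 102950.83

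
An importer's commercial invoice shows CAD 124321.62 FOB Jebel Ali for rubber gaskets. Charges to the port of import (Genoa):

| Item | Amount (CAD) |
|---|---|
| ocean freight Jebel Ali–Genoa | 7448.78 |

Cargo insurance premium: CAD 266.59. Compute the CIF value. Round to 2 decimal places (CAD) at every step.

CIF = FOB price + freight + insurance
CIF = 124321.62 + 7448.78 + 266.59 = 132036.99

CIF value: CAD 132036.99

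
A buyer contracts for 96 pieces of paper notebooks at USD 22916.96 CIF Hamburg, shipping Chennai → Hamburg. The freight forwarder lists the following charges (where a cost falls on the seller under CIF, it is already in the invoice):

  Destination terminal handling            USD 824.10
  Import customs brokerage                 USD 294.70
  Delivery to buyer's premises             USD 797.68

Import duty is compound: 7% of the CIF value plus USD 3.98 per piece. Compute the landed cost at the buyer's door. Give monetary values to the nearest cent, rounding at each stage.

CIF: the seller pays costs through ocean freight and marine insurance to the destination port.
The CIF price already equals the CIF value: 22916.96
Ad valorem component: 22916.96 × 7% = 1604.19
Specific component: 96 × 3.98 = 382.08
Import duty = 1604.19 + 382.08 = 1986.27
Buyer bears: destination terminal 824.10 + brokerage 294.70 + delivery 797.68 + duty 1986.27 = 3902.75
Landed cost = invoice 22916.96 + 3902.75 = 26819.71

Total landed cost: USD 26819.71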